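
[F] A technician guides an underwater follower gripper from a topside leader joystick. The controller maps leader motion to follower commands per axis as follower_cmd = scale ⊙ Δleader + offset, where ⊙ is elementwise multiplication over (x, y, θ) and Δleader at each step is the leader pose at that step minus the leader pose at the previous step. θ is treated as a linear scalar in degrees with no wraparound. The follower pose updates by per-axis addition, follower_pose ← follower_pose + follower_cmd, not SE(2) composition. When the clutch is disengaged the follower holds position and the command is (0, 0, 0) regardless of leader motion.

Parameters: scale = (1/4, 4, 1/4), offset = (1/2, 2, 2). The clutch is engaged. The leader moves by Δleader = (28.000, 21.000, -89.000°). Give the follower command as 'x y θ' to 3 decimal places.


7.500 86.000 -20.250

axis x: 1/4·28.000 + 1/2 = 7.500
axis y: 4·21.000 + 2 = 86.000
axis θ: 1/4·-89.000 + 2 = -20.250


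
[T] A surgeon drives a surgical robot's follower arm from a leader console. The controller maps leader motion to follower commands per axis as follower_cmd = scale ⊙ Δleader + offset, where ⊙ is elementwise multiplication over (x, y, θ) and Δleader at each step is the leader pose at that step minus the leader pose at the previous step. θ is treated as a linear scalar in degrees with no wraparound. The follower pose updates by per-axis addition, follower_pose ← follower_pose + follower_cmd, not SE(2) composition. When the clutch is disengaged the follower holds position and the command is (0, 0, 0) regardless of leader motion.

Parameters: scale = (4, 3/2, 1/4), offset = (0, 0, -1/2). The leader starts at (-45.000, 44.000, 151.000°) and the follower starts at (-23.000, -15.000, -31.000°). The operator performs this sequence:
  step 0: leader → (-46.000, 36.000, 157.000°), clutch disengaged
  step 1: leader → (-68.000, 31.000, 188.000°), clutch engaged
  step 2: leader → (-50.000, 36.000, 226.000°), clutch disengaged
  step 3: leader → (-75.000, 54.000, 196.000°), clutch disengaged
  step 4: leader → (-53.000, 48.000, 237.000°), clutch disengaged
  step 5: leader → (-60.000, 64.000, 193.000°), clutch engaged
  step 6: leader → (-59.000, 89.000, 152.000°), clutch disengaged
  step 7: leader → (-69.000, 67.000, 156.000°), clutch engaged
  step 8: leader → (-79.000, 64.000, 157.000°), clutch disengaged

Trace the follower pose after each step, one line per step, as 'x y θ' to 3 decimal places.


step 0: Δleader=(-1.000, -8.000, 6.000°), disengaged; cmd=(0,0,0) → follower holds at (-23.000, -15.000, -31.000°)
step 1: Δleader=(-22.000, -5.000, 31.000°), engaged; cmd=(-88.000, -7.500, 7.250°) → follower=(-111.000, -22.500, -23.750°)
step 2: Δleader=(18.000, 5.000, 38.000°), disengaged; cmd=(0,0,0) → follower holds at (-111.000, -22.500, -23.750°)
step 3: Δleader=(-25.000, 18.000, -30.000°), disengaged; cmd=(0,0,0) → follower holds at (-111.000, -22.500, -23.750°)
step 4: Δleader=(22.000, -6.000, 41.000°), disengaged; cmd=(0,0,0) → follower holds at (-111.000, -22.500, -23.750°)
step 5: Δleader=(-7.000, 16.000, -44.000°), engaged; cmd=(-28.000, 24.000, -11.500°) → follower=(-139.000, 1.500, -35.250°)
step 6: Δleader=(1.000, 25.000, -41.000°), disengaged; cmd=(0,0,0) → follower holds at (-139.000, 1.500, -35.250°)
step 7: Δleader=(-10.000, -22.000, 4.000°), engaged; cmd=(-40.000, -33.000, 0.500°) → follower=(-179.000, -31.500, -34.750°)
step 8: Δleader=(-10.000, -3.000, 1.000°), disengaged; cmd=(0,0,0) → follower holds at (-179.000, -31.500, -34.750°)

-23.000 -15.000 -31.000
-111.000 -22.500 -23.750
-111.000 -22.500 -23.750
-111.000 -22.500 -23.750
-111.000 -22.500 -23.750
-139.000 1.500 -35.250
-139.000 1.500 -35.250
-179.000 -31.500 -34.750
-179.000 -31.500 -34.750


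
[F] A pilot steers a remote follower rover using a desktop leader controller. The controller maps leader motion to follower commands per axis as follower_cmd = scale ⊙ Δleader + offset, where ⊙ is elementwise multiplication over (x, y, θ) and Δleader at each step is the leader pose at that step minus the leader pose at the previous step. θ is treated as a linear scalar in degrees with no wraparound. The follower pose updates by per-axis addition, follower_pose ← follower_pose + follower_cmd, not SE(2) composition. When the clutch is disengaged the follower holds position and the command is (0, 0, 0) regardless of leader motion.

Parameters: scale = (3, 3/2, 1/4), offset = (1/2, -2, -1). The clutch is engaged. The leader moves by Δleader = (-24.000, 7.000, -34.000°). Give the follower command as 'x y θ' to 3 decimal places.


axis x: 3·-24.000 + 1/2 = -71.500
axis y: 3/2·7.000 + -2 = 8.500
axis θ: 1/4·-34.000 + -1 = -9.500

-71.500 8.500 -9.500


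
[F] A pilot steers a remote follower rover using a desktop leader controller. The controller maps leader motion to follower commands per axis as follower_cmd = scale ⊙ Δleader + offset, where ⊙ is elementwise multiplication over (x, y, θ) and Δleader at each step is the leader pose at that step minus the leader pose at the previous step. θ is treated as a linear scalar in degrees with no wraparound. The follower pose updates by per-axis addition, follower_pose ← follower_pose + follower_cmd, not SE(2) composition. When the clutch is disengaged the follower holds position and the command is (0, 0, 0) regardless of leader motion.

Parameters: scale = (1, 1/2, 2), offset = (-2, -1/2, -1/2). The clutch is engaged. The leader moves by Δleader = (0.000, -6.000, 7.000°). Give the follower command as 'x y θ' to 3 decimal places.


axis x: 1·0.000 + -2 = -2.000
axis y: 1/2·-6.000 + -1/2 = -3.500
axis θ: 2·7.000 + -1/2 = 13.500

-2.000 -3.500 13.500


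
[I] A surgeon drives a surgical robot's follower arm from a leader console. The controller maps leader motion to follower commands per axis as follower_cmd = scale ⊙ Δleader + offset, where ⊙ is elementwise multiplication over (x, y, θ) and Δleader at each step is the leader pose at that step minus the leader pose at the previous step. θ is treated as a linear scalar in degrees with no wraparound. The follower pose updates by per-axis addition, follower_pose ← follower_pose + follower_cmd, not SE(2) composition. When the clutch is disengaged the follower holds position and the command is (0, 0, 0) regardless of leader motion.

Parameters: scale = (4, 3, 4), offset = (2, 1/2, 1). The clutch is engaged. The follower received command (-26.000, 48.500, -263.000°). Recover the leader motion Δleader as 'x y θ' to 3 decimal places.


axis x: (-26.000 − 2) / (4) = -7.000
axis y: (48.500 − 1/2) / (3) = 16.000
axis θ: (-263.000 − 1) / (4) = -66.000

-7.000 16.000 -66.000


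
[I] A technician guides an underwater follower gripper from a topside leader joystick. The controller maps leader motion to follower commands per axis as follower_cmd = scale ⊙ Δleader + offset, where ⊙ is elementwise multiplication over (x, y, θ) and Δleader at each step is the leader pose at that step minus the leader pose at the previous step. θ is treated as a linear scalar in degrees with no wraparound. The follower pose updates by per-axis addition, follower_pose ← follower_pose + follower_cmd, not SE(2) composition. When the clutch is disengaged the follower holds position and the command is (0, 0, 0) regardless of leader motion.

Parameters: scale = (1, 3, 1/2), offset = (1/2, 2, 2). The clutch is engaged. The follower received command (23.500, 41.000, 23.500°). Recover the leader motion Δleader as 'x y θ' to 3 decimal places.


23.000 13.000 43.000

axis x: (23.500 − 1/2) / (1) = 23.000
axis y: (41.000 − 2) / (3) = 13.000
axis θ: (23.500 − 2) / (1/2) = 43.000


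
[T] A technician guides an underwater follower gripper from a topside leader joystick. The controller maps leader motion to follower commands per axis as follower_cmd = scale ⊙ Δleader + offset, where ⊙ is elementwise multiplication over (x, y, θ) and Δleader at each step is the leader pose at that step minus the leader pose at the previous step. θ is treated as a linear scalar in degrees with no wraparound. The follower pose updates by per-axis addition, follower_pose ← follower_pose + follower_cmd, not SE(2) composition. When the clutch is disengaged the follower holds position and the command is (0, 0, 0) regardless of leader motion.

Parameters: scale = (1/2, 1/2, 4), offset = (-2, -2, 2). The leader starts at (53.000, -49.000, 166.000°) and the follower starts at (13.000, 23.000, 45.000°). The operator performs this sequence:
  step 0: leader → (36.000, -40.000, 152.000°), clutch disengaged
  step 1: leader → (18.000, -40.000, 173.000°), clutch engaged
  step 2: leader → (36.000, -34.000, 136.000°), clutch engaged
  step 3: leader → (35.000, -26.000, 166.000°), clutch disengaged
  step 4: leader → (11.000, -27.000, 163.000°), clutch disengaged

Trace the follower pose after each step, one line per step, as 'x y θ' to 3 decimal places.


step 0: Δleader=(-17.000, 9.000, -14.000°), disengaged; cmd=(0,0,0) → follower holds at (13.000, 23.000, 45.000°)
step 1: Δleader=(-18.000, 0.000, 21.000°), engaged; cmd=(-11.000, -2.000, 86.000°) → follower=(2.000, 21.000, 131.000°)
step 2: Δleader=(18.000, 6.000, -37.000°), engaged; cmd=(7.000, 1.000, -146.000°) → follower=(9.000, 22.000, -15.000°)
step 3: Δleader=(-1.000, 8.000, 30.000°), disengaged; cmd=(0,0,0) → follower holds at (9.000, 22.000, -15.000°)
step 4: Δleader=(-24.000, -1.000, -3.000°), disengaged; cmd=(0,0,0) → follower holds at (9.000, 22.000, -15.000°)

13.000 23.000 45.000
2.000 21.000 131.000
9.000 22.000 -15.000
9.000 22.000 -15.000
9.000 22.000 -15.000


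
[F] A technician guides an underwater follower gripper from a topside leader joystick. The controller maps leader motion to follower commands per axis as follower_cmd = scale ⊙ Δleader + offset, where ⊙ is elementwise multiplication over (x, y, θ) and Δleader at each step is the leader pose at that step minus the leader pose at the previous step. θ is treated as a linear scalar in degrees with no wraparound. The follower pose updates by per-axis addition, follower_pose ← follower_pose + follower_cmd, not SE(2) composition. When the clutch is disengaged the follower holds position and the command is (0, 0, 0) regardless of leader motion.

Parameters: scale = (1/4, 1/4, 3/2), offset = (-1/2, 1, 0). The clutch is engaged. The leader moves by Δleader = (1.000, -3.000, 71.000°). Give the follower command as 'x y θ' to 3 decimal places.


axis x: 1/4·1.000 + -1/2 = -0.250
axis y: 1/4·-3.000 + 1 = 0.250
axis θ: 3/2·71.000 + 0 = 106.500

-0.250 0.250 106.500


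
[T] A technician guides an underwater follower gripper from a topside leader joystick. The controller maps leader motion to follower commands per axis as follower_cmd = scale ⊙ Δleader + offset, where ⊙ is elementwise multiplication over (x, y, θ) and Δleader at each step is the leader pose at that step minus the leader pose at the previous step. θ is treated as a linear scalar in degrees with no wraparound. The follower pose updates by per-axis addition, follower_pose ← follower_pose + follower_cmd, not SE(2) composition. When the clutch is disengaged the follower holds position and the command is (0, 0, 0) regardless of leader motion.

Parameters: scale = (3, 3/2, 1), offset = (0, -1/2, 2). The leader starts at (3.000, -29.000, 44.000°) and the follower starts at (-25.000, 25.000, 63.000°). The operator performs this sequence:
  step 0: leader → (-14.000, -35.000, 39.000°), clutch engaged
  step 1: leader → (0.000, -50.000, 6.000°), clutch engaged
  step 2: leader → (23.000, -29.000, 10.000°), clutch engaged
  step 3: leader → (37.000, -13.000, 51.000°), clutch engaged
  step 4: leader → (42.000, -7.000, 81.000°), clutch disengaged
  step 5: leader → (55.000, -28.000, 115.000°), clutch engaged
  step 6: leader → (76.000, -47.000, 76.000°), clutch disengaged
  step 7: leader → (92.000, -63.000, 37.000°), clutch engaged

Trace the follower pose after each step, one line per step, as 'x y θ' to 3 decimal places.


-76.000 15.500 60.000
-34.000 -7.500 29.000
35.000 23.500 35.000
77.000 47.000 78.000
77.000 47.000 78.000
116.000 15.000 114.000
116.000 15.000 114.000
164.000 -9.500 77.000

step 0: Δleader=(-17.000, -6.000, -5.000°), engaged; cmd=(-51.000, -9.500, -3.000°) → follower=(-76.000, 15.500, 60.000°)
step 1: Δleader=(14.000, -15.000, -33.000°), engaged; cmd=(42.000, -23.000, -31.000°) → follower=(-34.000, -7.500, 29.000°)
step 2: Δleader=(23.000, 21.000, 4.000°), engaged; cmd=(69.000, 31.000, 6.000°) → follower=(35.000, 23.500, 35.000°)
step 3: Δleader=(14.000, 16.000, 41.000°), engaged; cmd=(42.000, 23.500, 43.000°) → follower=(77.000, 47.000, 78.000°)
step 4: Δleader=(5.000, 6.000, 30.000°), disengaged; cmd=(0,0,0) → follower holds at (77.000, 47.000, 78.000°)
step 5: Δleader=(13.000, -21.000, 34.000°), engaged; cmd=(39.000, -32.000, 36.000°) → follower=(116.000, 15.000, 114.000°)
step 6: Δleader=(21.000, -19.000, -39.000°), disengaged; cmd=(0,0,0) → follower holds at (116.000, 15.000, 114.000°)
step 7: Δleader=(16.000, -16.000, -39.000°), engaged; cmd=(48.000, -24.500, -37.000°) → follower=(164.000, -9.500, 77.000°)


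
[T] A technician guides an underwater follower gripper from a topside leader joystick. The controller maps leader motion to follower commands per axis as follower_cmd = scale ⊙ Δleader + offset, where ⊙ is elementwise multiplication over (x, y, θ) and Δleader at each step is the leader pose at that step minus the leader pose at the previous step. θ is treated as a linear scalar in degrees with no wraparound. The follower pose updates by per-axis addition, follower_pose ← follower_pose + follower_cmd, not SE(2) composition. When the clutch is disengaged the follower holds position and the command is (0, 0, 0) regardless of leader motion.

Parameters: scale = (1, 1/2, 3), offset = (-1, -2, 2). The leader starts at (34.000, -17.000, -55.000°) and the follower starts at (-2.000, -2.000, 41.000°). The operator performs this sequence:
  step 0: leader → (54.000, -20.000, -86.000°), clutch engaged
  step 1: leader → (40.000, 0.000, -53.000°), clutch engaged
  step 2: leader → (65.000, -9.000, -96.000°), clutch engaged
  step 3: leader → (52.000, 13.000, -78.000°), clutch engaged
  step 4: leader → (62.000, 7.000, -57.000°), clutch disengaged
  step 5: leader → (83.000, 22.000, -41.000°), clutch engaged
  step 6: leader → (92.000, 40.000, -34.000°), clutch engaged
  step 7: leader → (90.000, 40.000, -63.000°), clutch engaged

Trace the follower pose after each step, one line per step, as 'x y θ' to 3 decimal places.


17.000 -5.500 -50.000
2.000 2.500 51.000
26.000 -4.000 -76.000
12.000 5.000 -20.000
12.000 5.000 -20.000
32.000 10.500 30.000
40.000 17.500 53.000
37.000 15.500 -32.000

step 0: Δleader=(20.000, -3.000, -31.000°), engaged; cmd=(19.000, -3.500, -91.000°) → follower=(17.000, -5.500, -50.000°)
step 1: Δleader=(-14.000, 20.000, 33.000°), engaged; cmd=(-15.000, 8.000, 101.000°) → follower=(2.000, 2.500, 51.000°)
step 2: Δleader=(25.000, -9.000, -43.000°), engaged; cmd=(24.000, -6.500, -127.000°) → follower=(26.000, -4.000, -76.000°)
step 3: Δleader=(-13.000, 22.000, 18.000°), engaged; cmd=(-14.000, 9.000, 56.000°) → follower=(12.000, 5.000, -20.000°)
step 4: Δleader=(10.000, -6.000, 21.000°), disengaged; cmd=(0,0,0) → follower holds at (12.000, 5.000, -20.000°)
step 5: Δleader=(21.000, 15.000, 16.000°), engaged; cmd=(20.000, 5.500, 50.000°) → follower=(32.000, 10.500, 30.000°)
step 6: Δleader=(9.000, 18.000, 7.000°), engaged; cmd=(8.000, 7.000, 23.000°) → follower=(40.000, 17.500, 53.000°)
step 7: Δleader=(-2.000, 0.000, -29.000°), engaged; cmd=(-3.000, -2.000, -85.000°) → follower=(37.000, 15.500, -32.000°)


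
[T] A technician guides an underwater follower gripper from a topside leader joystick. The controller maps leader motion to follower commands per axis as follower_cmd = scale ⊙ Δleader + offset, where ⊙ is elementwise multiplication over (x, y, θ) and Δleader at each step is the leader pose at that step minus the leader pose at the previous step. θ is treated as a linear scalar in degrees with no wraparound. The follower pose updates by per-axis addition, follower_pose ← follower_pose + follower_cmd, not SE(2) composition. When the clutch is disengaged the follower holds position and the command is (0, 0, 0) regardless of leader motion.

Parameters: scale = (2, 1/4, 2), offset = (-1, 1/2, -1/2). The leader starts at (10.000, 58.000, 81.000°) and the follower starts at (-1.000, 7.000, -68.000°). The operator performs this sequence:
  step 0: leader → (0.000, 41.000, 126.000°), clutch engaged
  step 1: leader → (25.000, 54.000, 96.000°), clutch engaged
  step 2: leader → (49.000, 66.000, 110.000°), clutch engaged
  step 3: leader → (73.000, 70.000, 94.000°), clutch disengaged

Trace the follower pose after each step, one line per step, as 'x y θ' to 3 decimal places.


step 0: Δleader=(-10.000, -17.000, 45.000°), engaged; cmd=(-21.000, -3.750, 89.500°) → follower=(-22.000, 3.250, 21.500°)
step 1: Δleader=(25.000, 13.000, -30.000°), engaged; cmd=(49.000, 3.750, -60.500°) → follower=(27.000, 7.000, -39.000°)
step 2: Δleader=(24.000, 12.000, 14.000°), engaged; cmd=(47.000, 3.500, 27.500°) → follower=(74.000, 10.500, -11.500°)
step 3: Δleader=(24.000, 4.000, -16.000°), disengaged; cmd=(0,0,0) → follower holds at (74.000, 10.500, -11.500°)

-22.000 3.250 21.500
27.000 7.000 -39.000
74.000 10.500 -11.500
74.000 10.500 -11.500


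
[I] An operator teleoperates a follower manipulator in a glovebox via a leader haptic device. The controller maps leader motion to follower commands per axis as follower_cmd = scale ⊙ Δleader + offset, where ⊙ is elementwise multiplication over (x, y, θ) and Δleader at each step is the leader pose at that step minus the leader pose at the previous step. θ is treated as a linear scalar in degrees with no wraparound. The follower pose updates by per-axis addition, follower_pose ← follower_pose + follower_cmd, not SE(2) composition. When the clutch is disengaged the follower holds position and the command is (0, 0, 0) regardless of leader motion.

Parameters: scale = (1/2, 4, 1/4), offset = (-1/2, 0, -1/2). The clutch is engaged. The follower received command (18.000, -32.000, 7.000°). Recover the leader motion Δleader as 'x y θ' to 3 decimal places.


37.000 -8.000 30.000

axis x: (18.000 − -1/2) / (1/2) = 37.000
axis y: (-32.000 − 0) / (4) = -8.000
axis θ: (7.000 − -1/2) / (1/4) = 30.000


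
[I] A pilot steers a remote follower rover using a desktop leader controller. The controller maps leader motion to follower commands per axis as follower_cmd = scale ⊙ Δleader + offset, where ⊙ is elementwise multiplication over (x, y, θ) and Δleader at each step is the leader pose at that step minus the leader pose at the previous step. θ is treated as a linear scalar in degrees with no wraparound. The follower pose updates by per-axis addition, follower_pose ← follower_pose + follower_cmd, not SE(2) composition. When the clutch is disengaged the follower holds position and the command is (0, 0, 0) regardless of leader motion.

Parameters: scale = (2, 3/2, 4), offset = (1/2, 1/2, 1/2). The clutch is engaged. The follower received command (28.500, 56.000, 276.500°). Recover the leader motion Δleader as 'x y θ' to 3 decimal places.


axis x: (28.500 − 1/2) / (2) = 14.000
axis y: (56.000 − 1/2) / (3/2) = 37.000
axis θ: (276.500 − 1/2) / (4) = 69.000

14.000 37.000 69.000


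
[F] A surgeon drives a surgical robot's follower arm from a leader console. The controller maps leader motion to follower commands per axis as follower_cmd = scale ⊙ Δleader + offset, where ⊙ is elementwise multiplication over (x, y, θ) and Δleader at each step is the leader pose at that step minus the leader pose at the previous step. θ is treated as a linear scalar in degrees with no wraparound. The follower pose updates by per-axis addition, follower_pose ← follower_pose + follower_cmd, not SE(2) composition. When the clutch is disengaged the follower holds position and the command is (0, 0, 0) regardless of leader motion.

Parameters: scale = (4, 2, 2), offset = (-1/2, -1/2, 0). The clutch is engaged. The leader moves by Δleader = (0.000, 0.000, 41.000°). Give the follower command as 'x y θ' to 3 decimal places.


-0.500 -0.500 82.000

axis x: 4·0.000 + -1/2 = -0.500
axis y: 2·0.000 + -1/2 = -0.500
axis θ: 2·41.000 + 0 = 82.000


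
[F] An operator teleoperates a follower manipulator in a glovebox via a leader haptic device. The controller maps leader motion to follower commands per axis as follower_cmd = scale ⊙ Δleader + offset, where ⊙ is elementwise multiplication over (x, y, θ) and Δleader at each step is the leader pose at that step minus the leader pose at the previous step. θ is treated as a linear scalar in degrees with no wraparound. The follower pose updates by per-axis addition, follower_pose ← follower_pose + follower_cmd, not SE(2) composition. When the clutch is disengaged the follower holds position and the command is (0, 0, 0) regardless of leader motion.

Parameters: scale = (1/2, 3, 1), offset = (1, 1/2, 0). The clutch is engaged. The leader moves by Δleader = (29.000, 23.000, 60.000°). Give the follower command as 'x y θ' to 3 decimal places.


15.500 69.500 60.000

axis x: 1/2·29.000 + 1 = 15.500
axis y: 3·23.000 + 1/2 = 69.500
axis θ: 1·60.000 + 0 = 60.000


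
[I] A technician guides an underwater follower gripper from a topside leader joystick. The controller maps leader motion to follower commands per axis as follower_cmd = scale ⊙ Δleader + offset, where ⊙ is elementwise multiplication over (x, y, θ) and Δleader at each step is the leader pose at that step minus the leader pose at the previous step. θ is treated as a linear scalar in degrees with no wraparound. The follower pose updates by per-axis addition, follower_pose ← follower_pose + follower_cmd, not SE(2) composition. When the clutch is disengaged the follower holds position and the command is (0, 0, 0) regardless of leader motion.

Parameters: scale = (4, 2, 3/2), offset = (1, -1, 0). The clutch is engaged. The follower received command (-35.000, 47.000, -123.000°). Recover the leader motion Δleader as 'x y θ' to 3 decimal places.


axis x: (-35.000 − 1) / (4) = -9.000
axis y: (47.000 − -1) / (2) = 24.000
axis θ: (-123.000 − 0) / (3/2) = -82.000

-9.000 24.000 -82.000


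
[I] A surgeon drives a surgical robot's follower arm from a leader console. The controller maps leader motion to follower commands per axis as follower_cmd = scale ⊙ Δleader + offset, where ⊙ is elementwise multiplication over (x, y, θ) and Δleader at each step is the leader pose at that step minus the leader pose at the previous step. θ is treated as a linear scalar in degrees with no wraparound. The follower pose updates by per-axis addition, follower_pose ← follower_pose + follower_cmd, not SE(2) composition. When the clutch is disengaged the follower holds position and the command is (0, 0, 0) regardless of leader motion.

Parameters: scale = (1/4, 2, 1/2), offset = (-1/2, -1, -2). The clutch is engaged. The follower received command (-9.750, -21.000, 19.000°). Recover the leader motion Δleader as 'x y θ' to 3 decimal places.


axis x: (-9.750 − -1/2) / (1/4) = -37.000
axis y: (-21.000 − -1) / (2) = -10.000
axis θ: (19.000 − -2) / (1/2) = 42.000

-37.000 -10.000 42.000


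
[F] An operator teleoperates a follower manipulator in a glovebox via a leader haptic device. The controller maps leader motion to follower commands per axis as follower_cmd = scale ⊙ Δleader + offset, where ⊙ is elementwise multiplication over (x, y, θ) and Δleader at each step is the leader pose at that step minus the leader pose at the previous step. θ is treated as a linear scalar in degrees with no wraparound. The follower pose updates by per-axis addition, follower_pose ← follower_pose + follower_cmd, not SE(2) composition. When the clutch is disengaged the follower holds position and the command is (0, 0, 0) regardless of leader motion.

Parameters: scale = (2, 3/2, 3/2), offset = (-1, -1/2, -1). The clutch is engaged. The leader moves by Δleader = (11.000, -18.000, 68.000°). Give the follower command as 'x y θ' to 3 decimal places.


axis x: 2·11.000 + -1 = 21.000
axis y: 3/2·-18.000 + -1/2 = -27.500
axis θ: 3/2·68.000 + -1 = 101.000

21.000 -27.500 101.000


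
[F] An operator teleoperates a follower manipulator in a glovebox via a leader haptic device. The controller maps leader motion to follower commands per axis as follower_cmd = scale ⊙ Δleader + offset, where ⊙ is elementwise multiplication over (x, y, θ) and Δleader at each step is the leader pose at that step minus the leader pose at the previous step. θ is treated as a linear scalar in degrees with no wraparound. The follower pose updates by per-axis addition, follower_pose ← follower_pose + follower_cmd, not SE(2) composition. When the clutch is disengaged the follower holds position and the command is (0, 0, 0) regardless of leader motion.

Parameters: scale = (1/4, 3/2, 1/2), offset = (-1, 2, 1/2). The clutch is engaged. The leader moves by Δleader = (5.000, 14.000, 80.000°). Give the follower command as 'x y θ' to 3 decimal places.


axis x: 1/4·5.000 + -1 = 0.250
axis y: 3/2·14.000 + 2 = 23.000
axis θ: 1/2·80.000 + 1/2 = 40.500

0.250 23.000 40.500


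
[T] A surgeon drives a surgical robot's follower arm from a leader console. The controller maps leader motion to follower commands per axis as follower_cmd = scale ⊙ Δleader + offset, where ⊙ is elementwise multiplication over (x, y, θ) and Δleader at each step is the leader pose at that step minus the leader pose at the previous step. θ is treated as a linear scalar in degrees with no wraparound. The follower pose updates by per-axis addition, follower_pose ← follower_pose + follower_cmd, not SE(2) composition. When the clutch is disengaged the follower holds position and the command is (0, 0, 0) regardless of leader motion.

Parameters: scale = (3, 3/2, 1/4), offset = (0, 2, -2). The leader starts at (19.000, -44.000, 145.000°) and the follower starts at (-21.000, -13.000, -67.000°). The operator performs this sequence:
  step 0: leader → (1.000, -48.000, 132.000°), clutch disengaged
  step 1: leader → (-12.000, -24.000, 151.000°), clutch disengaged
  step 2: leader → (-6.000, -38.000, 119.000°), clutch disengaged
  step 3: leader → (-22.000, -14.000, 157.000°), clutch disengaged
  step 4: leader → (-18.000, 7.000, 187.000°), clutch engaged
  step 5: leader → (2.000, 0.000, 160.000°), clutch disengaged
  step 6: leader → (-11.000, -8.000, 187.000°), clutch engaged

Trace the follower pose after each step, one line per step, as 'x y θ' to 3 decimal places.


-21.000 -13.000 -67.000
-21.000 -13.000 -67.000
-21.000 -13.000 -67.000
-21.000 -13.000 -67.000
-9.000 20.500 -61.500
-9.000 20.500 -61.500
-48.000 10.500 -56.750

step 0: Δleader=(-18.000, -4.000, -13.000°), disengaged; cmd=(0,0,0) → follower holds at (-21.000, -13.000, -67.000°)
step 1: Δleader=(-13.000, 24.000, 19.000°), disengaged; cmd=(0,0,0) → follower holds at (-21.000, -13.000, -67.000°)
step 2: Δleader=(6.000, -14.000, -32.000°), disengaged; cmd=(0,0,0) → follower holds at (-21.000, -13.000, -67.000°)
step 3: Δleader=(-16.000, 24.000, 38.000°), disengaged; cmd=(0,0,0) → follower holds at (-21.000, -13.000, -67.000°)
step 4: Δleader=(4.000, 21.000, 30.000°), engaged; cmd=(12.000, 33.500, 5.500°) → follower=(-9.000, 20.500, -61.500°)
step 5: Δleader=(20.000, -7.000, -27.000°), disengaged; cmd=(0,0,0) → follower holds at (-9.000, 20.500, -61.500°)
step 6: Δleader=(-13.000, -8.000, 27.000°), engaged; cmd=(-39.000, -10.000, 4.750°) → follower=(-48.000, 10.500, -56.750°)


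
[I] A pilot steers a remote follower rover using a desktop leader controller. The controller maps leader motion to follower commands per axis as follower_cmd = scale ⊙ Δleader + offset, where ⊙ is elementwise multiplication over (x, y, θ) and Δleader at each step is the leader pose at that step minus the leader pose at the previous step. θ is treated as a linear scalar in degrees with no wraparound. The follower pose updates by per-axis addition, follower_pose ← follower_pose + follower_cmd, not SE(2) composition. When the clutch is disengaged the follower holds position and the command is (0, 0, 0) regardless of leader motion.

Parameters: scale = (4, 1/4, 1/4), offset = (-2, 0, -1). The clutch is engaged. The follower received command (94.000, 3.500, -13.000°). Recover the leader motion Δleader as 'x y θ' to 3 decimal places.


24.000 14.000 -48.000

axis x: (94.000 − -2) / (4) = 24.000
axis y: (3.500 − 0) / (1/4) = 14.000
axis θ: (-13.000 − -1) / (1/4) = -48.000


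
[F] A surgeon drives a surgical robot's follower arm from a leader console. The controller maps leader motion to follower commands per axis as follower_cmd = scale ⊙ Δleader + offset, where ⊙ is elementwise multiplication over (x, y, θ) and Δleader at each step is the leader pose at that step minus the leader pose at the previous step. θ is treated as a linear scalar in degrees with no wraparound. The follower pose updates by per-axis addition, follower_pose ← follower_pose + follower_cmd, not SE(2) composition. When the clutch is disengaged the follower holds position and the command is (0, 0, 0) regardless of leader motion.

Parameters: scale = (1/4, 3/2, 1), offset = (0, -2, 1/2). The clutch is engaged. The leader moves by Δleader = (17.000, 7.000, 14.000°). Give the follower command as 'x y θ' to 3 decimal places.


axis x: 1/4·17.000 + 0 = 4.250
axis y: 3/2·7.000 + -2 = 8.500
axis θ: 1·14.000 + 1/2 = 14.500

4.250 8.500 14.500


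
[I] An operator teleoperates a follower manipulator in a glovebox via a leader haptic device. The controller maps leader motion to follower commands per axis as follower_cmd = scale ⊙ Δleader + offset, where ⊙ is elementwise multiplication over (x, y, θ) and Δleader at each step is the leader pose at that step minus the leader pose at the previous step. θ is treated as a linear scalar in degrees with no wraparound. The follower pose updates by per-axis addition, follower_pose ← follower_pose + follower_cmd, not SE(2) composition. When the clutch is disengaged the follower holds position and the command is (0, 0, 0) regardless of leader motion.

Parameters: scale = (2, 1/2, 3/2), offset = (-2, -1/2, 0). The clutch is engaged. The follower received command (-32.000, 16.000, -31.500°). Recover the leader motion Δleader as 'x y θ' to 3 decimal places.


-15.000 33.000 -21.000

axis x: (-32.000 − -2) / (2) = -15.000
axis y: (16.000 − -1/2) / (1/2) = 33.000
axis θ: (-31.500 − 0) / (3/2) = -21.000


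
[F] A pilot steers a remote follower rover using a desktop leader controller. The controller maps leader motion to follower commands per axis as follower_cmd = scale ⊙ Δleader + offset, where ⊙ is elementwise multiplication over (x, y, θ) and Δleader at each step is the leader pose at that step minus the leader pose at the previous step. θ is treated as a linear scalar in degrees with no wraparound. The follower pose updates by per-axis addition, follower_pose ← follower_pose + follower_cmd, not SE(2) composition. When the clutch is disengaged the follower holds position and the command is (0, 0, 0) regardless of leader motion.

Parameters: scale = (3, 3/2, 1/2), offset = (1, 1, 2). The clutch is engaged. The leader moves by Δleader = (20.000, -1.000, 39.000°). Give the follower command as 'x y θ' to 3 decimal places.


axis x: 3·20.000 + 1 = 61.000
axis y: 3/2·-1.000 + 1 = -0.500
axis θ: 1/2·39.000 + 2 = 21.500

61.000 -0.500 21.500


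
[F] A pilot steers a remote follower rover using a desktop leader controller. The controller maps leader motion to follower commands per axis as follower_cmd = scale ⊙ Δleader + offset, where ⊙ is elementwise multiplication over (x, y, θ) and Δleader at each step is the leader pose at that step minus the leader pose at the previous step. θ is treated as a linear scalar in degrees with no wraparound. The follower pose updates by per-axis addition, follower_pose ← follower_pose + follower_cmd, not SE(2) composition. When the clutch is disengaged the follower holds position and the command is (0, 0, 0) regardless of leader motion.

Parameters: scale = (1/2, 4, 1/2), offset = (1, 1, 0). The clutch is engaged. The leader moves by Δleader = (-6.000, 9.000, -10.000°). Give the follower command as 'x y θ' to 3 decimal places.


-2.000 37.000 -5.000

axis x: 1/2·-6.000 + 1 = -2.000
axis y: 4·9.000 + 1 = 37.000
axis θ: 1/2·-10.000 + 0 = -5.000


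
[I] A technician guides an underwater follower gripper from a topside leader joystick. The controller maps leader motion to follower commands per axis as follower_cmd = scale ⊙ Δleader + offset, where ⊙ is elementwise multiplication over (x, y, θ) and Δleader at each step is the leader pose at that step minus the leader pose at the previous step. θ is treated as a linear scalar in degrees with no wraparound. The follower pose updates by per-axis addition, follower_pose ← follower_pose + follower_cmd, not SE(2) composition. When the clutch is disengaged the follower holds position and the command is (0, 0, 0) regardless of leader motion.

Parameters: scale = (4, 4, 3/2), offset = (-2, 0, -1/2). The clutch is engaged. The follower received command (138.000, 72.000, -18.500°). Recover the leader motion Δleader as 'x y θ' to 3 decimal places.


axis x: (138.000 − -2) / (4) = 35.000
axis y: (72.000 − 0) / (4) = 18.000
axis θ: (-18.500 − -1/2) / (3/2) = -12.000

35.000 18.000 -12.000


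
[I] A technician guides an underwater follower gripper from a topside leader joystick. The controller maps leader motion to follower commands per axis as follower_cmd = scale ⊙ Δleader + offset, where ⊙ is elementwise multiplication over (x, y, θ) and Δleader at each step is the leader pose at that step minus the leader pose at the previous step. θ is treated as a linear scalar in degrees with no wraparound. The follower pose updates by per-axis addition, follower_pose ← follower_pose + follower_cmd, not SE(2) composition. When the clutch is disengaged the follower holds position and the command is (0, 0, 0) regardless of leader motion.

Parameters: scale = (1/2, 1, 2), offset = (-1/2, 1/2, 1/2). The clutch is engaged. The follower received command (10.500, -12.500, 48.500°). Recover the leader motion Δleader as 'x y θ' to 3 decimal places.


22.000 -13.000 24.000

axis x: (10.500 − -1/2) / (1/2) = 22.000
axis y: (-12.500 − 1/2) / (1) = -13.000
axis θ: (48.500 − 1/2) / (2) = 24.000


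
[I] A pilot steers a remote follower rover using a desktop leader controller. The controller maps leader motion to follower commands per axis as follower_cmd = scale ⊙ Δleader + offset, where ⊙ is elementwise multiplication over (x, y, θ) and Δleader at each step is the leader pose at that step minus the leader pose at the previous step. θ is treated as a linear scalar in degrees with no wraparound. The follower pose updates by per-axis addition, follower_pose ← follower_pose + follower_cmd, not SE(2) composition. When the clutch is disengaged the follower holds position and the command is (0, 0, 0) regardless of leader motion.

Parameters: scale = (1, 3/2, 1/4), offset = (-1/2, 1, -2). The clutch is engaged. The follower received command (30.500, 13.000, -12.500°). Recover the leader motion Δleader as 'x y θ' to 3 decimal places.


axis x: (30.500 − -1/2) / (1) = 31.000
axis y: (13.000 − 1) / (3/2) = 8.000
axis θ: (-12.500 − -2) / (1/4) = -42.000

31.000 8.000 -42.000


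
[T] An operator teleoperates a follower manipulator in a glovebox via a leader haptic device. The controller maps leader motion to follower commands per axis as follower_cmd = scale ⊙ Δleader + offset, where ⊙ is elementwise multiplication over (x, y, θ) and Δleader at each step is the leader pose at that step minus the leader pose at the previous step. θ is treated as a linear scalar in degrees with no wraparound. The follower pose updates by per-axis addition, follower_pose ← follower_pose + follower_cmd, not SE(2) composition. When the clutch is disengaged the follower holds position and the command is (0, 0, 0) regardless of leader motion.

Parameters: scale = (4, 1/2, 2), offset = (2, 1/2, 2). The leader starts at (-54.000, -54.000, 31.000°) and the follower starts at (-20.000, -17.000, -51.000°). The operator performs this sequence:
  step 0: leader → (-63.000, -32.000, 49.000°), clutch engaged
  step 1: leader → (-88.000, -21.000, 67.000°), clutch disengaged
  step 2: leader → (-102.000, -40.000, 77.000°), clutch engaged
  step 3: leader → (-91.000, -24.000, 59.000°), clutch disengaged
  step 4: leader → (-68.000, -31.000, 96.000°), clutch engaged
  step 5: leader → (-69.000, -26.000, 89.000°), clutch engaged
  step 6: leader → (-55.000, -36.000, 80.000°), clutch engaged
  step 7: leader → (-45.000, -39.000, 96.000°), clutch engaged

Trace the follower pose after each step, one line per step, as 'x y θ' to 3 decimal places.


step 0: Δleader=(-9.000, 22.000, 18.000°), engaged; cmd=(-34.000, 11.500, 38.000°) → follower=(-54.000, -5.500, -13.000°)
step 1: Δleader=(-25.000, 11.000, 18.000°), disengaged; cmd=(0,0,0) → follower holds at (-54.000, -5.500, -13.000°)
step 2: Δleader=(-14.000, -19.000, 10.000°), engaged; cmd=(-54.000, -9.000, 22.000°) → follower=(-108.000, -14.500, 9.000°)
step 3: Δleader=(11.000, 16.000, -18.000°), disengaged; cmd=(0,0,0) → follower holds at (-108.000, -14.500, 9.000°)
step 4: Δleader=(23.000, -7.000, 37.000°), engaged; cmd=(94.000, -3.000, 76.000°) → follower=(-14.000, -17.500, 85.000°)
step 5: Δleader=(-1.000, 5.000, -7.000°), engaged; cmd=(-2.000, 3.000, -12.000°) → follower=(-16.000, -14.500, 73.000°)
step 6: Δleader=(14.000, -10.000, -9.000°), engaged; cmd=(58.000, -4.500, -16.000°) → follower=(42.000, -19.000, 57.000°)
step 7: Δleader=(10.000, -3.000, 16.000°), engaged; cmd=(42.000, -1.000, 34.000°) → follower=(84.000, -20.000, 91.000°)

-54.000 -5.500 -13.000
-54.000 -5.500 -13.000
-108.000 -14.500 9.000
-108.000 -14.500 9.000
-14.000 -17.500 85.000
-16.000 -14.500 73.000
42.000 -19.000 57.000
84.000 -20.000 91.000


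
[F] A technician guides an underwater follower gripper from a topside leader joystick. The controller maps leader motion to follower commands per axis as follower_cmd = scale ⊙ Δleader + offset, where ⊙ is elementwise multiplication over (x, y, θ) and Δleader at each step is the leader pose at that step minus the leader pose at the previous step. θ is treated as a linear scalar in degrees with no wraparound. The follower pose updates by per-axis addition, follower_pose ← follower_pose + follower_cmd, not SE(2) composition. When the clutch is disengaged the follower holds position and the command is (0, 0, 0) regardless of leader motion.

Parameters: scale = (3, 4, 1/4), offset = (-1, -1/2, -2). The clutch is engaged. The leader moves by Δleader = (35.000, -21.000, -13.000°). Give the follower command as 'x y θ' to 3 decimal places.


104.000 -84.500 -5.250

axis x: 3·35.000 + -1 = 104.000
axis y: 4·-21.000 + -1/2 = -84.500
axis θ: 1/4·-13.000 + -2 = -5.250


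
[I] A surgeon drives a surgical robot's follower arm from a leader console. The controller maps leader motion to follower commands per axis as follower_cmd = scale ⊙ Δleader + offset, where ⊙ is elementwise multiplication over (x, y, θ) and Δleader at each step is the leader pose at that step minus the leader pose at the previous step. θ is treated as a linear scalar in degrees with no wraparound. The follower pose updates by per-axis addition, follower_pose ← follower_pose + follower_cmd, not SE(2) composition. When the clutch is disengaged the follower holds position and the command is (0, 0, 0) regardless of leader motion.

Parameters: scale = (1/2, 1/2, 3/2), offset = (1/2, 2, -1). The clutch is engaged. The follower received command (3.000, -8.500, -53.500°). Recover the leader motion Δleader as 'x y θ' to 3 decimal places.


axis x: (3.000 − 1/2) / (1/2) = 5.000
axis y: (-8.500 − 2) / (1/2) = -21.000
axis θ: (-53.500 − -1) / (3/2) = -35.000

5.000 -21.000 -35.000
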